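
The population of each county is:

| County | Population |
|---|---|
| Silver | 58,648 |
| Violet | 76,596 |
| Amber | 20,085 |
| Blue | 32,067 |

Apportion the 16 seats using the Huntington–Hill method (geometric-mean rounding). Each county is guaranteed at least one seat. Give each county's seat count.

With divisor 12455: modified quotas Silver 4.709, Violet 6.150, Amber 1.613, Blue 2.575.
Geometric-mean thresholds: Silver √(4·5)=4.472, Violet √(6·7)=6.481, Amber √(1·2)=1.414, Blue √(2·3)=2.449.
Each quota rounded against its threshold gives Silver 5, Violet 6, Amber 2, Blue 3 (total 16).

Silver 5, Violet 6, Amber 2, Blue 3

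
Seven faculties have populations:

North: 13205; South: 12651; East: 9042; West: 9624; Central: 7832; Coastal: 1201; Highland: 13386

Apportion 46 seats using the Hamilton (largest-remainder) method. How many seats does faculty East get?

Total 66941; standard divisor 66941/46 ≈ 1455.239.
Standard quotas: North 9.0741, South 8.6934, East 6.2134, West 6.6133, Central 5.3819, Coastal 0.8253, Highland 9.1985.
Lower quotas: North 9, South 8, East 6, West 6, Central 5, Coastal 0, Highland 9 (sum 43, leaving 3 seats).
Remainders in descending order: Coastal 0.8253, South 0.6934, West 0.6133, Central 0.3819, East 0.2134, Highland 0.1985, North 0.0741.
The surplus seats go to Coastal, South, West.
East receives 6.

6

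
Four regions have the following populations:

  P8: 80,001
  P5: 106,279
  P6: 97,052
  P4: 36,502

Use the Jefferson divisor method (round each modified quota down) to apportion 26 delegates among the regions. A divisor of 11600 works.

With modified divisor 11600: modified quotas P8 6.897, P5 9.162, P6 8.367, P4 3.147.
Rounding down: P8 6, P5 9, P6 8, P4 3 (total 26).

P8 6; P5 9; P6 8; P4 3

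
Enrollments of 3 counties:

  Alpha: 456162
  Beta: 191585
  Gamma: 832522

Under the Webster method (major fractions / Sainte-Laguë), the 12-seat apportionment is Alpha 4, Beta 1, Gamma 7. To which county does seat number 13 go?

Priority for the next seat is population ÷ (current seats + 0.5).
Priorities: Alpha 101369.333, Beta 127723.333, Gamma 111002.933.
Highest priority: Beta.

Beta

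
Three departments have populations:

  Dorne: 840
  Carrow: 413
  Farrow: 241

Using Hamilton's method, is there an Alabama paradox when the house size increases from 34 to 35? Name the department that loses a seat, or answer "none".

At 34 seats: Dorne 19, Carrow 9, Farrow 6.
At 35 seats: Dorne 20, Carrow 10, Farrow 5.
Farrow drops from 6 to 5.

Farrow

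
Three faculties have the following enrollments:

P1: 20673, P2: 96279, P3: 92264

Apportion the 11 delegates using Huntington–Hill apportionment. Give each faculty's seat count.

P1 1, P2 5, P3 5

With divisor 19104: modified quotas P1 1.082, P2 5.040, P3 4.830.
Geometric-mean thresholds: P1 √(1·2)=1.414, P2 √(5·6)=5.477, P3 √(4·5)=4.472.
Each quota rounded against its threshold gives P1 1, P2 5, P3 5 (total 11).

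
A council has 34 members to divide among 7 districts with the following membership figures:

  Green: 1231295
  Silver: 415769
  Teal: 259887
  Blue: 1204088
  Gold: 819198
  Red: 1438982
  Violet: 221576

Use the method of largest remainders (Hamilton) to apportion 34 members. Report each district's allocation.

Green 7; Silver 3; Teal 2; Blue 7; Gold 5; Red 9; Violet 1

Standard divisor: 5590795 ÷ 34 ≈ 164435.147.
Standard quotas: Green 7.4880, Silver 2.5285, Teal 1.5805, Blue 7.3226, Gold 4.9819, Red 8.7511, Violet 1.3475.
Lower quotas: Green 7, Silver 2, Teal 1, Blue 7, Gold 4, Red 8, Violet 1 (sum 30, leaving 4 seats).
Remainders in descending order: Gold 0.9819, Red 0.7511, Teal 0.5805, Silver 0.5285, Green 0.4880, Violet 0.3475, Blue 0.3226.
Largest remainders: Gold, Red, Teal, Silver receive the extra seats.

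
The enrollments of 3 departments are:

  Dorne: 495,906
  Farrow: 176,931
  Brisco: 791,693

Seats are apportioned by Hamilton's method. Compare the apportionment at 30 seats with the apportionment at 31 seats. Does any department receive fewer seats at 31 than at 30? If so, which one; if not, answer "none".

none

At 30 seats: Dorne 10, Farrow 4, Brisco 16.
At 31 seats: Dorne 10, Farrow 4, Brisco 17.
No department's allocation decreased.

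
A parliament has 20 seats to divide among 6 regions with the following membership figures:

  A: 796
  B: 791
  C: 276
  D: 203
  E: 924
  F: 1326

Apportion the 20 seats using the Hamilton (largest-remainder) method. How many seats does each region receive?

A 4, B 4, C 1, D 1, E 4, F 6

Total 4316; standard divisor 4316/20 ≈ 215.8.
Standard quotas: A 3.689, B 3.665, C 1.279, D 0.941, E 4.282, F 6.145.
Lower quotas: A 3, B 3, C 1, D 0, E 4, F 6 (sum 17, leaving 3 seats).
Remainders in descending order: D 0.941, A 0.689, B 0.665, E 0.282, C 0.279, F 0.145.
Largest remainders: D, A, B receive the extra seats.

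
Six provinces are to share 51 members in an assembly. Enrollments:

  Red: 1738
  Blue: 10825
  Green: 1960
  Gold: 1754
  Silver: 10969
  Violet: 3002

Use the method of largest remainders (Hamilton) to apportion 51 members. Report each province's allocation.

Red 3, Blue 18, Green 3, Gold 3, Silver 19, Violet 5

The standard divisor is 30248/51 ≈ 593.098.
Standard quotas: Red 2.9304, Blue 18.2516, Green 3.3047, Gold 2.9574, Silver 18.4944, Violet 5.0616.
Lower quotas: Red 2, Blue 18, Green 3, Gold 2, Silver 18, Violet 5 (sum 48, leaving 3 seats).
Remainders in descending order: Gold 0.9574, Red 0.9304, Silver 0.4944, Green 0.3047, Blue 0.2516, Violet 0.0616.
The surplus seats go to Gold, Red, Silver.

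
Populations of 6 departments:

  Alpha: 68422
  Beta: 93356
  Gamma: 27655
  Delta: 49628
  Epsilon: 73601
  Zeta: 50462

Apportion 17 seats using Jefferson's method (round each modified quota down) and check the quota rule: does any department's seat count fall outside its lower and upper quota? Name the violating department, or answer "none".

none

Standard quotas: Alpha 3.203, Beta 4.371, Gamma 1.295, Delta 2.323, Epsilon 3.446, Zeta 2.362.
Jefferson allocation: Alpha 3, Beta 5, Gamma 1, Delta 2, Epsilon 4, Zeta 2.
Every allocation lies between the lower and upper quota.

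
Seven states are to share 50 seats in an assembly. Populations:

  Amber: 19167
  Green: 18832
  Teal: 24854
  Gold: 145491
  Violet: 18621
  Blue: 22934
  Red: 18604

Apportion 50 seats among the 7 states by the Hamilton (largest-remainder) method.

Total 268503; standard divisor 268503/50 ≈ 5370.06.
Standard quotas: Amber 3.5692, Green 3.5069, Teal 4.6283, Gold 27.0930, Violet 3.4676, Blue 4.2707, Red 3.4644.
Lower quotas: Amber 3, Green 3, Teal 4, Gold 27, Violet 3, Blue 4, Red 3 (sum 47, leaving 3 seats).
Remainders in descending order: Teal 0.6283, Amber 0.5692, Green 0.5069, Violet 0.4676, Red 0.4644, Blue 0.2707, Gold 0.0930.
The surplus seats go to Teal, Amber, Green.

Amber 4, Green 4, Teal 5, Gold 27, Violet 3, Blue 4, Red 3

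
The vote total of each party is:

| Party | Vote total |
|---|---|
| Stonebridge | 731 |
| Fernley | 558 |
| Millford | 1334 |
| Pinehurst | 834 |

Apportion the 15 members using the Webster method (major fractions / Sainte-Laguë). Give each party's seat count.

Standard divisor 3457/15 ≈ 230.467; standard quotas: Stonebridge 3.172, Fernley 2.421, Millford 5.788, Pinehurst 3.619.
Rounding to the nearest integer gives Stonebridge 3, Fernley 2, Millford 6, Pinehurst 4 — total 15, matching the house size, so no adjustment is needed.

Stonebridge=3; Fernley=2; Millford=6; Pinehurst=4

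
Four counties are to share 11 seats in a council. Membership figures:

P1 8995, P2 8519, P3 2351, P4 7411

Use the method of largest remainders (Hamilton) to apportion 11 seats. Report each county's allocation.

P1 4, P2 3, P3 1, P4 3

The standard divisor is 27276/11 ≈ 2479.636.
Standard quotas: P1 3.6275, P2 3.4356, P3 0.9481, P4 2.9887.
Lower quotas: P1 3, P2 3, P3 0, P4 2 (sum 8, leaving 3 seats).
Remainders in descending order: P4 0.9887, P3 0.9481, P1 0.6275, P2 0.4356.
The surplus seats go to P4, P3, P1.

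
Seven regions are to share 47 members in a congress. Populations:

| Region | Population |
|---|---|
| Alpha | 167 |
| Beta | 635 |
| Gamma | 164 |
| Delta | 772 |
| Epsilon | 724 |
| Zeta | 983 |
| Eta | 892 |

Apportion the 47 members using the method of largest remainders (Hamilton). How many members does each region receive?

Alpha 2; Beta 7; Gamma 2; Delta 8; Epsilon 8; Zeta 10; Eta 10

Total 4337; standard divisor 4337/47 ≈ 92.277.
Standard quotas: Alpha 1.810, Beta 6.881, Gamma 1.777, Delta 8.366, Epsilon 7.846, Zeta 10.653, Eta 9.667.
Lower quotas: Alpha 1, Beta 6, Gamma 1, Delta 8, Epsilon 7, Zeta 10, Eta 9 (sum 42, leaving 5 seats).
Remainders in descending order: Beta 0.881, Epsilon 0.846, Alpha 0.810, Gamma 0.777, Eta 0.667, Zeta 0.653, Delta 0.366.
The surplus seats go to Beta, Epsilon, Alpha, Gamma, Eta.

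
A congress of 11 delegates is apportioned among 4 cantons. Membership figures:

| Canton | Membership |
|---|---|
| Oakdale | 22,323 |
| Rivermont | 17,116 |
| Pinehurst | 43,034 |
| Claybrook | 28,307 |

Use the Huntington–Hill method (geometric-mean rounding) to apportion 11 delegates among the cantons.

With divisor 10589: modified quotas Oakdale 2.108, Rivermont 1.616, Pinehurst 4.064, Claybrook 2.673.
Geometric-mean thresholds: Oakdale √(2·3)=2.449, Rivermont √(1·2)=1.414, Pinehurst √(4·5)=4.472, Claybrook √(2·3)=2.449.
Each quota rounded against its threshold gives Oakdale 2, Rivermont 2, Pinehurst 4, Claybrook 3 (total 11).

Oakdale 2, Rivermont 2, Pinehurst 4, Claybrook 3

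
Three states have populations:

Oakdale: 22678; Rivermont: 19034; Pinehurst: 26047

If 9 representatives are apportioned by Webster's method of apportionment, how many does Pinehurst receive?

Standard divisor 67759/9 ≈ 7528.778; standard quotas: Oakdale 3.012, Rivermont 2.528, Pinehurst 3.460.
Rounding to the nearest integer gives Oakdale 3, Rivermont 3, Pinehurst 3 — total 9, matching the house size, so no adjustment is needed.
Pinehurst receives 3.

3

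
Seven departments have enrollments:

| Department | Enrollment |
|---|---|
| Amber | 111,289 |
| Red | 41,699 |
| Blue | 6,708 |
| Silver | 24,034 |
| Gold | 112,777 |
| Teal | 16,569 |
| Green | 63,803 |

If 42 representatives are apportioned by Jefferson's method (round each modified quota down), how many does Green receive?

7

Standard divisor 376879/42 ≈ 8973.31; standard quotas: Amber 12.402, Red 4.647, Blue 0.748, Silver 2.678, Gold 12.568, Teal 1.846, Green 7.110.
Rounding down gives 12, 4, 0, 2, 12, 1, 7 = 38 seats, so the divisor must be adjusted.
With modified divisor 8200: modified quotas Amber 13.572, Red 5.085, Blue 0.818, Silver 2.931, Gold 13.753, Teal 2.021, Green 7.781.
Rounding down: Amber 13, Red 5, Blue 0, Silver 2, Gold 13, Teal 2, Green 7 (total 42).
Green receives 7.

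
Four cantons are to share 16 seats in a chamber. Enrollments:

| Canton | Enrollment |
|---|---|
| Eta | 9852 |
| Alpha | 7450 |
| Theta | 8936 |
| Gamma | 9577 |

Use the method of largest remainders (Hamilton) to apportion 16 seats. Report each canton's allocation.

Eta: 5, Alpha: 3, Theta: 4, Gamma: 4

The standard divisor is 35815/16 ≈ 2238.438.
Standard quotas: Eta 4.4013, Alpha 3.3282, Theta 3.9921, Gamma 4.2784.
Lower quotas: Eta 4, Alpha 3, Theta 3, Gamma 4 (sum 14, leaving 2 seats).
Remainders in descending order: Theta 0.9921, Eta 0.4013, Alpha 0.3282, Gamma 0.2784.
The surplus seats go to Theta, Eta.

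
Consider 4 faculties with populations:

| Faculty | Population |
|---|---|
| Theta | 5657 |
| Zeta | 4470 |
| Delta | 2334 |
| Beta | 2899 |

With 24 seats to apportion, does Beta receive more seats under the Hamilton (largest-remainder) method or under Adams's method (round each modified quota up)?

Hamilton: Theta 9, Zeta 7, Delta 4, Beta 4.
Adams: Theta 8, Zeta 7, Delta 4, Beta 5.
Beta gets 4 under Hamilton and 5 under Adams.

Adams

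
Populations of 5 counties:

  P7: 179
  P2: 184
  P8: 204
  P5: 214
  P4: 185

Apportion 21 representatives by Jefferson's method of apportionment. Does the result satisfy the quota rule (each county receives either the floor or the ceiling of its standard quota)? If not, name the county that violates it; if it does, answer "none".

none

Standard quotas: P7 3.891, P2 4.000, P8 4.435, P5 4.652, P4 4.022.
Jefferson allocation: P7 4, P2 4, P8 4, P5 5, P4 4.
Every allocation lies between the lower and upper quota.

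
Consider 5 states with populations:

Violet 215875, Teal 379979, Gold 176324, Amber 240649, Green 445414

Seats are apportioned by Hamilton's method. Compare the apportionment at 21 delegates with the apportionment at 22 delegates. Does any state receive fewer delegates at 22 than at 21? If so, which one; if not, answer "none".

At 21 seats: Violet 3, Teal 6, Gold 3, Amber 3, Green 6.
At 22 seats: Violet 3, Teal 6, Gold 3, Amber 3, Green 7.
No state's allocation decreased.

none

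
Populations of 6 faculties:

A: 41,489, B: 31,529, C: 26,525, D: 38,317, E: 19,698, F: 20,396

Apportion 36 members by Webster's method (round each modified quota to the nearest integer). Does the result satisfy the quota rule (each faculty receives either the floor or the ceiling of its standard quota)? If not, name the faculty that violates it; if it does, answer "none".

none

Standard quotas: A 8.393, B 6.378, C 5.366, D 7.752, E 3.985, F 4.126.
Webster allocation: A 9, B 6, C 5, D 8, E 4, F 4.
Every allocation lies between the lower and upper quota.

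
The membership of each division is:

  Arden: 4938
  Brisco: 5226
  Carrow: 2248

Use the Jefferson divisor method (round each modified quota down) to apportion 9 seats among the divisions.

Arden: 4; Brisco: 4; Carrow: 1

Standard divisor 12412/9 ≈ 1379.111; standard quotas: Arden 3.581, Brisco 3.789, Carrow 1.630.
Rounding down gives 3, 3, 1 = 7 seats, so the divisor must be adjusted.
With modified divisor 1200: modified quotas Arden 4.115, Brisco 4.355, Carrow 1.873.
Rounding down: Arden 4, Brisco 4, Carrow 1 (total 9).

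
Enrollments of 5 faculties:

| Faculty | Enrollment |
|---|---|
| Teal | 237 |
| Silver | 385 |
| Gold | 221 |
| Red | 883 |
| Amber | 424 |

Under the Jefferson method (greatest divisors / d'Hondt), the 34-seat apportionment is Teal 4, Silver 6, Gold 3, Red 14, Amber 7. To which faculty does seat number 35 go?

Priority for the next seat is population ÷ (current seats + 1).
Priorities: Teal 47.400, Silver 55.000, Gold 55.250, Red 58.867, Amber 53.000.
Highest priority: Red.

Red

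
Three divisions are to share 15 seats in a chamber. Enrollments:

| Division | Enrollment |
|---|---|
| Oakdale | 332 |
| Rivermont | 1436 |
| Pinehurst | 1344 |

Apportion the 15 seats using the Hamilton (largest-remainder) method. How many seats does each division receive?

Oakdale: 2, Rivermont: 7, Pinehurst: 6

The standard divisor is 3112/15 ≈ 207.467.
Standard quotas: Oakdale 1.600, Rivermont 6.922, Pinehurst 6.478.
Lower quotas: Oakdale 1, Rivermont 6, Pinehurst 6 (sum 13, leaving 2 seats).
Remainders in descending order: Rivermont 0.922, Oakdale 0.600, Pinehurst 0.478.
Largest remainders: Rivermont, Oakdale receive the extra seats.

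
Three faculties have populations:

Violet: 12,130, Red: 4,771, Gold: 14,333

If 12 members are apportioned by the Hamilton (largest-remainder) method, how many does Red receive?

2

Standard divisor: 31234 ÷ 12 ≈ 2602.833.
Standard quotas: Violet 4.6603, Red 1.8330, Gold 5.5067.
Lower quotas: Violet 4, Red 1, Gold 5 (sum 10, leaving 2 seats).
Remainders in descending order: Red 0.8330, Violet 0.6603, Gold 0.5067.
Largest remainders: Red, Violet receive the extra seats.
Red receives 2.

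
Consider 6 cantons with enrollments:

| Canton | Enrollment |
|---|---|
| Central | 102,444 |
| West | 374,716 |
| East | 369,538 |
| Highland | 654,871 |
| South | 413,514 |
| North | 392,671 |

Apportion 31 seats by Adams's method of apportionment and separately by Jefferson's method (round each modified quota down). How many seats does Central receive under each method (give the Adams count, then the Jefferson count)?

2 and 1

Adams: Central 2, West 5, East 5, Highland 8, South 6, North 5.
Jefferson: Central 1, West 5, East 5, Highland 9, South 6, North 5.
Central gets 2 under Adams and 1 under Jefferson.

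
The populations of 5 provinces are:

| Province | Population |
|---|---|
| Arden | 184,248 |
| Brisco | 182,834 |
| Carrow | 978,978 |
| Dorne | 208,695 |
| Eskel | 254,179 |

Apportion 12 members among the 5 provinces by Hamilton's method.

Arden=1; Brisco=1; Carrow=7; Dorne=1; Eskel=2

Total 1808934; standard divisor 1808934/12 ≈ 150744.5.
Standard quotas: Arden 1.2223, Brisco 1.2129, Carrow 6.4943, Dorne 1.3844, Eskel 1.6862.
Lower quotas: Arden 1, Brisco 1, Carrow 6, Dorne 1, Eskel 1 (sum 10, leaving 2 seats).
Remainders in descending order: Eskel 0.6862, Carrow 0.4943, Dorne 0.3844, Arden 0.2223, Brisco 0.2129.
The surplus seats go to Eskel, Carrow.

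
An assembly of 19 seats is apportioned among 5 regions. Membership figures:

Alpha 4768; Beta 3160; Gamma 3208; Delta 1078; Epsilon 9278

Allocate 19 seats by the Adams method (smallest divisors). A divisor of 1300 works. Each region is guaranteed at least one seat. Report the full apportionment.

With modified divisor 1300: modified quotas Alpha 3.668, Beta 2.431, Gamma 2.468, Delta 0.829, Epsilon 7.137.
Rounding up: Alpha 4, Beta 3, Gamma 3, Delta 1, Epsilon 8 (total 19).

Alpha 4; Beta 3; Gamma 3; Delta 1; Epsilon 8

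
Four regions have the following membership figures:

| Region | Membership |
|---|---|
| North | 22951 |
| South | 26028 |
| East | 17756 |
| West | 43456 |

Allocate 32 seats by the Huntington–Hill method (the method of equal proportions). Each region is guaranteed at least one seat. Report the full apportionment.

North=7, South=7, East=5, West=13

With divisor 3479: modified quotas North 6.597, South 7.481, East 5.104, West 12.491.
Geometric-mean thresholds: North √(6·7)=6.481, South √(7·8)=7.483, East √(5·6)=5.477, West √(12·13)=12.490.
Each quota rounded against its threshold gives North 7, South 7, East 5, West 13 (total 32).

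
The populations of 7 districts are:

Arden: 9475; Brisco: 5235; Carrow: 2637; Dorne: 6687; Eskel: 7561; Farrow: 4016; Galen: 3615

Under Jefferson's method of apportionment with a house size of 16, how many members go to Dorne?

Standard divisor 39226/16 ≈ 2451.625; standard quotas: Arden 3.865, Brisco 2.135, Carrow 1.076, Dorne 2.728, Eskel 3.084, Farrow 1.638, Galen 1.475.
Rounding down gives 3, 2, 1, 2, 3, 1, 1 = 13 seats, so the divisor must be adjusted.
With modified divisor 1950: modified quotas Arden 4.859, Brisco 2.685, Carrow 1.352, Dorne 3.429, Eskel 3.877, Farrow 2.059, Galen 1.854.
Rounding down: Arden 4, Brisco 2, Carrow 1, Dorne 3, Eskel 3, Farrow 2, Galen 1 (total 16).
Dorne receives 3.

3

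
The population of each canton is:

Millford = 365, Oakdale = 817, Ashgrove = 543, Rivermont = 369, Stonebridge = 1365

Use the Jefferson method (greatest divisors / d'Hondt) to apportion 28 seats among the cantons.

Standard divisor 3459/28 ≈ 123.536; standard quotas: Millford 2.955, Oakdale 6.613, Ashgrove 4.395, Rivermont 2.987, Stonebridge 11.049.
Rounding down gives 2, 6, 4, 2, 11 = 25 seats, so the divisor must be adjusted.
With modified divisor 115: modified quotas Millford 3.174, Oakdale 7.104, Ashgrove 4.722, Rivermont 3.209, Stonebridge 11.870.
Rounding down: Millford 3, Oakdale 7, Ashgrove 4, Rivermont 3, Stonebridge 11 (total 28).

Millford=3; Oakdale=7; Ashgrove=4; Rivermont=3; Stonebridge=11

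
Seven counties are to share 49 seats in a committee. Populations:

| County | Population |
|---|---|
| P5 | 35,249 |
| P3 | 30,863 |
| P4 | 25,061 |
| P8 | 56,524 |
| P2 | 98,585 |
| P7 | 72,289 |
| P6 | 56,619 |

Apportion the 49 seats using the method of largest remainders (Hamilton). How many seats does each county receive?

The standard divisor is 375190/49 ≈ 7656.939.
Standard quotas: P5 4.6035, P3 4.0307, P4 3.2730, P8 7.3821, P2 12.8752, P7 9.4410, P6 7.3945.
Lower quotas: P5 4, P3 4, P4 3, P8 7, P2 12, P7 9, P6 7 (sum 46, leaving 3 seats).
Remainders in descending order: P2 0.8752, P5 0.6035, P7 0.4410, P6 0.3945, P8 0.3821, P4 0.2730, P3 0.0307.
The surplus seats go to P2, P5, P7.

P5: 5, P3: 4, P4: 3, P8: 7, P2: 13, P7: 10, P6: 7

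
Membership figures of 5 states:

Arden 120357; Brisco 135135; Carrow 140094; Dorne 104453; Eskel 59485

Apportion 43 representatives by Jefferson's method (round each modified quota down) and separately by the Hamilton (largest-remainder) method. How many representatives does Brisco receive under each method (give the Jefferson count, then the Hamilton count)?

11 and 10

Jefferson: Arden 9, Brisco 11, Carrow 11, Dorne 8, Eskel 4.
Hamilton: Arden 9, Brisco 10, Carrow 11, Dorne 8, Eskel 5.
Brisco gets 11 under Jefferson and 10 under Hamilton.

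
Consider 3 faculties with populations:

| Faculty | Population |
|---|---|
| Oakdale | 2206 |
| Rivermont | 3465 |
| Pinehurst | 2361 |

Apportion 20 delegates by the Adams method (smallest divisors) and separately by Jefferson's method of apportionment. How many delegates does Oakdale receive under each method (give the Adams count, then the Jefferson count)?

Adams: Oakdale 6, Rivermont 8, Pinehurst 6.
Jefferson: Oakdale 5, Rivermont 9, Pinehurst 6.
Oakdale gets 6 under Adams and 5 under Jefferson.

6 and 5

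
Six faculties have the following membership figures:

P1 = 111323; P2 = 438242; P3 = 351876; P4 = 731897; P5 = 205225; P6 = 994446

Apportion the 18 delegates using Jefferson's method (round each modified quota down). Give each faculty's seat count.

P1=0, P2=3, P3=2, P4=5, P5=1, P6=7

Standard divisor 2833009/18 ≈ 157389.389; standard quotas: P1 0.707, P2 2.784, P3 2.236, P4 4.650, P5 1.304, P6 6.318.
Rounding down gives 0, 2, 2, 4, 1, 6 = 15 seats, so the divisor must be adjusted.
With modified divisor 133200: modified quotas P1 0.836, P2 3.290, P3 2.642, P4 5.495, P5 1.541, P6 7.466.
Rounding down: P1 0, P2 3, P3 2, P4 5, P5 1, P6 7 (total 18).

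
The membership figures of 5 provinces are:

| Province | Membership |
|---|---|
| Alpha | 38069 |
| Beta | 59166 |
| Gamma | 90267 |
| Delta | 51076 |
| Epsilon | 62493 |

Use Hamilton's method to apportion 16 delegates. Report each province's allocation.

The standard divisor is 301071/16 ≈ 18816.938.
Standard quotas: Alpha 2.0231, Beta 3.1443, Gamma 4.7971, Delta 2.7144, Epsilon 3.3211.
Lower quotas: Alpha 2, Beta 3, Gamma 4, Delta 2, Epsilon 3 (sum 14, leaving 2 seats).
Remainders in descending order: Gamma 0.7971, Delta 0.7144, Epsilon 0.3211, Beta 0.1443, Alpha 0.0231.
Largest remainders: Gamma, Delta receive the extra seats.

Alpha 2, Beta 3, Gamma 5, Delta 3, Epsilon 3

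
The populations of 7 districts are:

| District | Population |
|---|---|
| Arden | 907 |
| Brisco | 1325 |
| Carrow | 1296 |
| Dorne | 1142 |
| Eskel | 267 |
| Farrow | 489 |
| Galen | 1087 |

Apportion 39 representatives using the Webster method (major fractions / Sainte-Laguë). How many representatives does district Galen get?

Standard divisor 6513/39 ≈ 167; standard quotas: Arden 5.431, Brisco 7.934, Carrow 7.760, Dorne 6.838, Eskel 1.599, Farrow 2.928, Galen 6.509.
Rounding to the nearest integer gives 5, 8, 8, 7, 2, 3, 7 = 40 seats, so the divisor must be adjusted.
With modified divisor 170: modified quotas Arden 5.335, Brisco 7.794, Carrow 7.624, Dorne 6.718, Eskel 1.571, Farrow 2.876, Galen 6.394.
Rounding to the nearest integer: Arden 5, Brisco 8, Carrow 8, Dorne 7, Eskel 2, Farrow 3, Galen 6 (total 39).
Galen receives 6.

6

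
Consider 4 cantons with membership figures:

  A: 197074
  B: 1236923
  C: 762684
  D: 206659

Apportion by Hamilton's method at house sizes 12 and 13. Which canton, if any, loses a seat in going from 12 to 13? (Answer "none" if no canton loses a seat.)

none

At 12 seats: A 1, B 6, C 4, D 1.
At 13 seats: A 1, B 7, C 4, D 1.
No canton's allocation decreased.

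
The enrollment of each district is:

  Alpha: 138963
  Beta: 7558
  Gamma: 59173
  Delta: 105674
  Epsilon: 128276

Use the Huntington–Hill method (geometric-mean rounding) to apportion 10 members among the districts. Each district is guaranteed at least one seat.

Alpha=3, Beta=1, Gamma=1, Delta=2, Epsilon=3

With divisor 47755: modified quotas Alpha 2.910, Beta 0.158, Gamma 1.239, Delta 2.213, Epsilon 2.686.
Geometric-mean thresholds: Alpha √(2·3)=2.449, Beta (min 1), Gamma √(1·2)=1.414, Delta √(2·3)=2.449, Epsilon √(2·3)=2.449.
Each quota rounded against its threshold gives Alpha 3, Beta 1, Gamma 1, Delta 2, Epsilon 3 (total 10).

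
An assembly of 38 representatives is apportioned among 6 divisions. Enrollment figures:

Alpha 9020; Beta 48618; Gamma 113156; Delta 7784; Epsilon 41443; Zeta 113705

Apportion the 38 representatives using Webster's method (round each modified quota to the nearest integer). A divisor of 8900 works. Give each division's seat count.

With modified divisor 8900: modified quotas Alpha 1.013, Beta 5.463, Gamma 12.714, Delta 0.875, Epsilon 4.657, Zeta 12.776.
Rounding to the nearest integer: Alpha 1, Beta 5, Gamma 13, Delta 1, Epsilon 5, Zeta 13 (total 38).

Alpha: 1, Beta: 5, Gamma: 13, Delta: 1, Epsilon: 5, Zeta: 13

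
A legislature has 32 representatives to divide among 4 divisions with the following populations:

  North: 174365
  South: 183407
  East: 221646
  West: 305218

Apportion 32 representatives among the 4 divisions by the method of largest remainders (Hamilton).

Total 884636; standard divisor 884636/32 ≈ 27644.875.
Standard quotas: North 6.3073, South 6.6344, East 8.0176, West 11.0407.
Lower quotas: North 6, South 6, East 8, West 11 (sum 31, leaving 1 seat).
Remainders in descending order: South 0.6344, North 0.3073, West 0.0407, East 0.0176.
The surplus seat goes to South.

North 6, South 7, East 8, West 11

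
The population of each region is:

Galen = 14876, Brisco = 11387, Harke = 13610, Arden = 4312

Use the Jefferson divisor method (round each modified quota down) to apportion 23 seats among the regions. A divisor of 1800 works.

With modified divisor 1800: modified quotas Galen 8.264, Brisco 6.326, Harke 7.561, Arden 2.396.
Rounding down: Galen 8, Brisco 6, Harke 7, Arden 2 (total 23).

Galen: 8, Brisco: 6, Harke: 7, Arden: 2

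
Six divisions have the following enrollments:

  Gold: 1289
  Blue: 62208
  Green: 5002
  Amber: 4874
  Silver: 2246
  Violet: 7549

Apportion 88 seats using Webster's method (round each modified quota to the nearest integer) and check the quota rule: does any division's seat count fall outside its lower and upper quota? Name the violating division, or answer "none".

Standard quotas: Gold 1.364, Blue 65.822, Green 5.293, Amber 5.157, Silver 2.376, Violet 7.988.
Webster allocation: Gold 1, Blue 67, Green 5, Amber 5, Silver 2, Violet 8.
Blue has quota 65.822 (lower 65, upper 66) but receives 67 — outside the quota interval.

Blue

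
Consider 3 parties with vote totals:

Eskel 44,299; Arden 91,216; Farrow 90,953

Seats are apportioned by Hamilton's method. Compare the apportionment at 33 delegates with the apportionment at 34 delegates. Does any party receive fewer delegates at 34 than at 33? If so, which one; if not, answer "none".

At 33 seats: Eskel 7, Arden 13, Farrow 13.
At 34 seats: Eskel 6, Arden 14, Farrow 14.
Eskel drops from 7 to 6.

Eskel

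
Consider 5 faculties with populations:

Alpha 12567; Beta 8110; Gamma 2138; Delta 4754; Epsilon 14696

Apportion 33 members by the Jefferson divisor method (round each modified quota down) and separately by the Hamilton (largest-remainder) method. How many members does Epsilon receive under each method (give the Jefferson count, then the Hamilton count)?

12 and 11

Jefferson: Alpha 10, Beta 6, Gamma 1, Delta 4, Epsilon 12.
Hamilton: Alpha 10, Beta 6, Gamma 2, Delta 4, Epsilon 11.
Epsilon gets 12 under Jefferson and 11 under Hamilton.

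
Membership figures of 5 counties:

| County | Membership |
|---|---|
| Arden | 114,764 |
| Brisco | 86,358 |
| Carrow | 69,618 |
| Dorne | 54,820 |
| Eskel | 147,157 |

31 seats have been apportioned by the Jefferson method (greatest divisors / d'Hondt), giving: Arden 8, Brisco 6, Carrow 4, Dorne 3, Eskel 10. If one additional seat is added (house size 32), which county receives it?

Priority for the next seat is population ÷ (current seats + 1).
Priorities: Arden 12751.556, Brisco 12336.857, Carrow 13923.600, Dorne 13705.000, Eskel 13377.909.
Highest priority: Carrow.

Carrow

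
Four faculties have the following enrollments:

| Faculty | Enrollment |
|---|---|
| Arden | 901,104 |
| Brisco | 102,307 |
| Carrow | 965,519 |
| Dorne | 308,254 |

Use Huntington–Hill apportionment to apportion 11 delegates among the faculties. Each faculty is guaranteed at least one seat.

With divisor 216933: modified quotas Arden 4.154, Brisco 0.472, Carrow 4.451, Dorne 1.421.
Geometric-mean thresholds: Arden √(4·5)=4.472, Brisco (min 1), Carrow √(4·5)=4.472, Dorne √(1·2)=1.414.
Each quota rounded against its threshold gives Arden 4, Brisco 1, Carrow 4, Dorne 2 (total 11).

Arden 4; Brisco 1; Carrow 4; Dorne 2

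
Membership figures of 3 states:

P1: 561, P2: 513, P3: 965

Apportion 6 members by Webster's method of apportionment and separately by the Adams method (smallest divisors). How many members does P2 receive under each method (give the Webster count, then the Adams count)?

1 and 2

Webster: P1 2, P2 1, P3 3.
Adams: P1 2, P2 2, P3 2.
P2 gets 1 under Webster and 2 under Adams.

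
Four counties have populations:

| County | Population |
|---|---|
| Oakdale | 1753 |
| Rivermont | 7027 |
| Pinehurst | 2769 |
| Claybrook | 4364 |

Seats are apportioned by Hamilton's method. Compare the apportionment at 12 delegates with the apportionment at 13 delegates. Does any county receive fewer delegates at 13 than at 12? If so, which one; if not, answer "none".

Oakdale

At 12 seats: Oakdale 2, Rivermont 5, Pinehurst 2, Claybrook 3.
At 13 seats: Oakdale 1, Rivermont 6, Pinehurst 2, Claybrook 4.
Oakdale drops from 2 to 1.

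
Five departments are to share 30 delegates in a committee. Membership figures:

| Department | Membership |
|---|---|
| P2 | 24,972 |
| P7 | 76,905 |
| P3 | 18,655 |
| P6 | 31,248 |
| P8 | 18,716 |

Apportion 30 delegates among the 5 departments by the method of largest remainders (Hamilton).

P2 4, P7 14, P3 3, P6 6, P8 3

Total 170496; standard divisor 170496/30 ≈ 5683.2.
Standard quotas: P2 4.3940, P7 13.5320, P3 3.2825, P6 5.4983, P8 3.2932.
Lower quotas: P2 4, P7 13, P3 3, P6 5, P8 3 (sum 28, leaving 2 seats).
Remainders in descending order: P7 0.5320, P6 0.4983, P2 0.3940, P8 0.2932, P3 0.2825.
The surplus seats go to P7, P6.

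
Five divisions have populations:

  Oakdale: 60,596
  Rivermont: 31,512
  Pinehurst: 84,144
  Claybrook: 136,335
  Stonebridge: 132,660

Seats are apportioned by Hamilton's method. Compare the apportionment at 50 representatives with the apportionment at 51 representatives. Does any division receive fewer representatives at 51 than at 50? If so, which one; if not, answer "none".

Rivermont

At 50 seats: Oakdale 7, Rivermont 4, Pinehurst 9, Claybrook 15, Stonebridge 15.
At 51 seats: Oakdale 7, Rivermont 3, Pinehurst 10, Claybrook 16, Stonebridge 15.
Rivermont drops from 4 to 3.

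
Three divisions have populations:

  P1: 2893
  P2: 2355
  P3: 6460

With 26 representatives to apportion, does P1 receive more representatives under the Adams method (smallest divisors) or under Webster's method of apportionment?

Adams: P1 7, P2 5, P3 14.
Webster: P1 6, P2 5, P3 15.
P1 gets 7 under Adams and 6 under Webster.

Adams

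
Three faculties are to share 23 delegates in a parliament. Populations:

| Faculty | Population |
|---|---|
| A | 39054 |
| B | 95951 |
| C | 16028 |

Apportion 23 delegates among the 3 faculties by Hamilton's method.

Total 151033; standard divisor 151033/23 ≈ 6566.652.
Standard quotas: A 5.9473, B 14.6119, C 2.4408.
Lower quotas: A 5, B 14, C 2 (sum 21, leaving 2 seats).
Remainders in descending order: A 0.9473, B 0.6119, C 0.4408.
Largest remainders: A, B receive the extra seats.

A: 6, B: 15, C: 2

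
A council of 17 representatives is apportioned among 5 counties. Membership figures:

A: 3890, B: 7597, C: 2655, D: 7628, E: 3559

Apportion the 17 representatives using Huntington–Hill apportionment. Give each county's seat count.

With divisor 1521: modified quotas A 2.558, B 4.995, C 1.746, D 5.015, E 2.340.
Geometric-mean thresholds: A √(2·3)=2.449, B √(4·5)=4.472, C √(1·2)=1.414, D √(5·6)=5.477, E √(2·3)=2.449.
Each quota rounded against its threshold gives A 3, B 5, C 2, D 5, E 2 (total 17).

A: 3, B: 5, C: 2, D: 5, E: 2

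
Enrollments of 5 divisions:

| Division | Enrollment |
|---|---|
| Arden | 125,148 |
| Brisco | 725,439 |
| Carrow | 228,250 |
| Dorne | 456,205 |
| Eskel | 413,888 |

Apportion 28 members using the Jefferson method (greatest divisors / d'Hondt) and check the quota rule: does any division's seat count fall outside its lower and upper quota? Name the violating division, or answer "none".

Standard quotas: Arden 1.798, Brisco 10.422, Carrow 3.279, Dorne 6.554, Eskel 5.946.
Jefferson allocation: Arden 1, Brisco 11, Carrow 3, Dorne 7, Eskel 6.
Every allocation lies between the lower and upper quota.

none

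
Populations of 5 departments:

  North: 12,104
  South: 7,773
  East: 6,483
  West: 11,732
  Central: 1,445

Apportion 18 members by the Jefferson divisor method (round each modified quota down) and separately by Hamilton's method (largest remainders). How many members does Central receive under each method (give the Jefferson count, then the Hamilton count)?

Jefferson: North 6, South 3, East 3, West 6, Central 0.
Hamilton: North 5, South 4, East 3, West 5, Central 1.
Central gets 0 under Jefferson and 1 under Hamilton.

0 and 1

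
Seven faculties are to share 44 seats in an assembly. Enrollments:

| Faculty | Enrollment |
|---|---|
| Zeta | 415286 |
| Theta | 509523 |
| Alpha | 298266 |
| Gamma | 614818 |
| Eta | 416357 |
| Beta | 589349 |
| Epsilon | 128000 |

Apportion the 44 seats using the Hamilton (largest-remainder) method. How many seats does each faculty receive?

Zeta: 6; Theta: 8; Alpha: 4; Gamma: 9; Eta: 6; Beta: 9; Epsilon: 2

Total 2971599; standard divisor 2971599/44 ≈ 67536.341.
Standard quotas: Zeta 6.1491, Theta 7.5444, Alpha 4.4164, Gamma 9.1035, Eta 6.1649, Beta 8.7264, Epsilon 1.8953.
Lower quotas: Zeta 6, Theta 7, Alpha 4, Gamma 9, Eta 6, Beta 8, Epsilon 1 (sum 41, leaving 3 seats).
Remainders in descending order: Epsilon 0.8953, Beta 0.7264, Theta 0.5444, Alpha 0.4164, Eta 0.1649, Zeta 0.1491, Gamma 0.1035.
Largest remainders: Epsilon, Beta, Theta receive the extra seats.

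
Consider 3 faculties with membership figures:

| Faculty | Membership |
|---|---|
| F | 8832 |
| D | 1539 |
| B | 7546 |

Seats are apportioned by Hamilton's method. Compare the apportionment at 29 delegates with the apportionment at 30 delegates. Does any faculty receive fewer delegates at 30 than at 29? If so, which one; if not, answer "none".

D

At 29 seats: F 14, D 3, B 12.
At 30 seats: F 15, D 2, B 13.
D drops from 3 to 2.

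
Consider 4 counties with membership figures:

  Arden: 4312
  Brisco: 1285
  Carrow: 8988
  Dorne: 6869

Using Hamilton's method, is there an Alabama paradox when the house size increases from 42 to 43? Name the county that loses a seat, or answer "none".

Brisco

At 42 seats: Arden 8, Brisco 3, Carrow 18, Dorne 13.
At 43 seats: Arden 9, Brisco 2, Carrow 18, Dorne 14.
Brisco drops from 3 to 2.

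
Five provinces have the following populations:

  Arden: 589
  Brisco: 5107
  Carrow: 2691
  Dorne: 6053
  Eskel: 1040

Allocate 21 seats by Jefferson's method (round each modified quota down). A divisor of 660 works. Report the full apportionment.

With modified divisor 660: modified quotas Arden 0.892, Brisco 7.738, Carrow 4.077, Dorne 9.171, Eskel 1.576.
Rounding down: Arden 0, Brisco 7, Carrow 4, Dorne 9, Eskel 1 (total 21).

Arden: 0; Brisco: 7; Carrow: 4; Dorne: 9; Eskel: 1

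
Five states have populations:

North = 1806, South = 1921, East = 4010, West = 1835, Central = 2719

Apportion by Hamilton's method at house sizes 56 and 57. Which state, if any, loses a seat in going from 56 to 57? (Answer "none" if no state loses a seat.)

At 56 seats: North 8, South 9, East 18, West 8, Central 13.
At 57 seats: North 8, South 9, East 19, West 8, Central 13.
No state's allocation decreased.

none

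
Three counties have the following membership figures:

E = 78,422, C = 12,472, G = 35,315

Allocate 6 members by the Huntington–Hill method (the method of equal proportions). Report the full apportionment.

E: 3, C: 1, G: 2

With divisor 23805: modified quotas E 3.294, C 0.524, G 1.484.
Geometric-mean thresholds: E √(3·4)=3.464, C (min 1), G √(1·2)=1.414.
Each quota rounded against its threshold gives E 3, C 1, G 2 (total 6).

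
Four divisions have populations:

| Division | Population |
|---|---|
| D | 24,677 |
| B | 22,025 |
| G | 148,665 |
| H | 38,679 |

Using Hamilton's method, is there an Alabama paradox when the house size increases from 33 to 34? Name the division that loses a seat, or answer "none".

At 33 seats: D 4, B 3, G 21, H 5.
At 34 seats: D 3, B 3, G 22, H 6.
D drops from 4 to 3.

D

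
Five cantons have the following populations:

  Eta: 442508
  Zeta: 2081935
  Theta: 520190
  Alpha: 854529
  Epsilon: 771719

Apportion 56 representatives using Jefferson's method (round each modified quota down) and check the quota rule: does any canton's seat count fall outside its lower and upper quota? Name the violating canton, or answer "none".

Zeta

Standard quotas: Eta 5.305, Zeta 24.961, Theta 6.237, Alpha 10.245, Epsilon 9.252.
Jefferson allocation: Eta 5, Zeta 26, Theta 6, Alpha 10, Epsilon 9.
Zeta has quota 24.961 (lower 24, upper 25) but receives 26 — outside the quota interval.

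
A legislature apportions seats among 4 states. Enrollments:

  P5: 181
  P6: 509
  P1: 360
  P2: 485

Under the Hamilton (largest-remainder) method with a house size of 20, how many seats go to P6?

Standard divisor: 1535 ÷ 20 ≈ 76.75.
Standard quotas: P5 2.358, P6 6.632, P1 4.691, P2 6.319.
Lower quotas: P5 2, P6 6, P1 4, P2 6 (sum 18, leaving 2 seats).
Remainders in descending order: P1 0.691, P6 0.632, P5 0.358, P2 0.319.
Largest remainders: P1, P6 receive the extra seats.
P6 receives 7.

7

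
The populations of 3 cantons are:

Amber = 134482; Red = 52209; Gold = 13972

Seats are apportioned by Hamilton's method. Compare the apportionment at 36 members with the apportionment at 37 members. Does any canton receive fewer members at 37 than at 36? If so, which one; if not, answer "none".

At 36 seats: Amber 24, Red 9, Gold 3.
At 37 seats: Amber 25, Red 10, Gold 2.
Gold drops from 3 to 2.

Gold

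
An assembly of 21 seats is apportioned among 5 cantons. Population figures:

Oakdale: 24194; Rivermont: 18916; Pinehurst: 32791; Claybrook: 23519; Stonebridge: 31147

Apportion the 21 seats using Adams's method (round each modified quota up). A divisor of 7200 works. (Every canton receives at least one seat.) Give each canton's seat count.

With modified divisor 7200: modified quotas Oakdale 3.360, Rivermont 2.627, Pinehurst 4.554, Claybrook 3.267, Stonebridge 4.326.
Rounding up: Oakdale 4, Rivermont 3, Pinehurst 5, Claybrook 4, Stonebridge 5 (total 21).

Oakdale 4, Rivermont 3, Pinehurst 5, Claybrook 4, Stonebridge 5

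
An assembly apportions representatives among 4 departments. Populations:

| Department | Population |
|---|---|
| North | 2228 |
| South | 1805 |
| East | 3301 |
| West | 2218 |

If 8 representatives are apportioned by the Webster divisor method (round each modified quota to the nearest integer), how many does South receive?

Standard divisor 9552/8 ≈ 1194; standard quotas: North 1.866, South 1.512, East 2.765, West 1.858.
Rounding to the nearest integer gives 2, 2, 3, 2 = 9 seats, so the divisor must be adjusted.
With modified divisor 1300: modified quotas North 1.714, South 1.388, East 2.539, West 1.706.
Rounding to the nearest integer: North 2, South 1, East 3, West 2 (total 8).
South receives 1.

1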